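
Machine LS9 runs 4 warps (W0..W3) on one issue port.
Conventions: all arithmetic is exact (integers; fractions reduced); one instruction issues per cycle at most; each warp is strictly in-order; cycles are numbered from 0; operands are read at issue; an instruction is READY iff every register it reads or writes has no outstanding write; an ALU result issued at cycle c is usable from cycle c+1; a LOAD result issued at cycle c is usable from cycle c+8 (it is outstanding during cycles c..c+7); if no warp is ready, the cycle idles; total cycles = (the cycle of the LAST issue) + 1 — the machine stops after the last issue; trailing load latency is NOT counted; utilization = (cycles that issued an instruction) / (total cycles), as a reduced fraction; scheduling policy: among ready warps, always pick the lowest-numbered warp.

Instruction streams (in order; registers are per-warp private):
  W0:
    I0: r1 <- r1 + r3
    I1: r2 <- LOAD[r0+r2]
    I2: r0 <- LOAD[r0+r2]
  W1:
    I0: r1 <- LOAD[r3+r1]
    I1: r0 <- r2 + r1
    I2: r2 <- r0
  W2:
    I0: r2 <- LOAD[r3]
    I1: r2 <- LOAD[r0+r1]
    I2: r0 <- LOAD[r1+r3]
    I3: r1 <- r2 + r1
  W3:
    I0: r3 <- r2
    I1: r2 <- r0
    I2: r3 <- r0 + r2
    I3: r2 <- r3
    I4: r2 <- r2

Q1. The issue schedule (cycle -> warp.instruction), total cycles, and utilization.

cycle 0: W0.I0
cycle 1: W0.I1
cycle 2: W1.I0
cycle 3: W2.I0
cycle 4: W3.I0
cycle 5: W3.I1
cycle 6: W3.I2
cycle 7: W3.I3
cycle 8: W3.I4
cycle 9: W0.I2
cycle 10: W1.I1
cycle 11: W1.I2
cycle 12: W2.I1
cycle 13: W2.I2
cycle 14: idle
cycle 15: idle
cycle 16: idle
cycle 17: idle
cycle 18: idle
cycle 19: idle
cycle 20: W2.I3

Answer: 21 cycles, utilization 5/7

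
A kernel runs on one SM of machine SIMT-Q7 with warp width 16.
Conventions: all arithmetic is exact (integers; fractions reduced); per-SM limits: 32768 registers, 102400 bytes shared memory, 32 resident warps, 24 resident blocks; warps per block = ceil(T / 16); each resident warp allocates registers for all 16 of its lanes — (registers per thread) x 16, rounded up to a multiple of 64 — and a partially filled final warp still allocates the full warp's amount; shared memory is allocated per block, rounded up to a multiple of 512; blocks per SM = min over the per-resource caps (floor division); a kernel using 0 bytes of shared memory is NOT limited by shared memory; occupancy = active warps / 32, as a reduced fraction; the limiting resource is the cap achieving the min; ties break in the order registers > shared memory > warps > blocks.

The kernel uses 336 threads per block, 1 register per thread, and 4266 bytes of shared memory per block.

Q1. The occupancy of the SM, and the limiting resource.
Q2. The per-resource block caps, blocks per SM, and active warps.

Answer: occupancy 21/32, limited by warps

registers: 24 blocks
shared memory: 22 blocks
warps: 1 block
blocks: 24 blocks

Answer: 1 block, 21 active warps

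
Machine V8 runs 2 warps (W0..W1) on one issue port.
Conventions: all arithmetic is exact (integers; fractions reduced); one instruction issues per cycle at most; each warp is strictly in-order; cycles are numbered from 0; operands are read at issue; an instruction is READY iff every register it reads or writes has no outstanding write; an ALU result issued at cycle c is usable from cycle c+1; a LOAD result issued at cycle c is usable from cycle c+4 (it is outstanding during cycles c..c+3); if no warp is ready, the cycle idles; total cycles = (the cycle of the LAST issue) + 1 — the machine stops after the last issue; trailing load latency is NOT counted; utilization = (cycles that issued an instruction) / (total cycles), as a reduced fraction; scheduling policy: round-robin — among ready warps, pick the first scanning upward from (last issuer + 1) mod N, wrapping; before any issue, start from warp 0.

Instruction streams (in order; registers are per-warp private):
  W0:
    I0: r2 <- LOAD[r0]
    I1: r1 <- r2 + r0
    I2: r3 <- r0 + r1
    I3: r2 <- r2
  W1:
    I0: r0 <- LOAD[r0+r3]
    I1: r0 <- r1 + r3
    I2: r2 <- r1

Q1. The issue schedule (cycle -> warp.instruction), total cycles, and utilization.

cycle 0: W0.I0
cycle 1: W1.I0
cycle 2: idle
cycle 3: idle
cycle 4: W0.I1
cycle 5: W1.I1
cycle 6: W0.I2
cycle 7: W1.I2
cycle 8: W0.I3

Answer: 9 cycles, utilization 7/9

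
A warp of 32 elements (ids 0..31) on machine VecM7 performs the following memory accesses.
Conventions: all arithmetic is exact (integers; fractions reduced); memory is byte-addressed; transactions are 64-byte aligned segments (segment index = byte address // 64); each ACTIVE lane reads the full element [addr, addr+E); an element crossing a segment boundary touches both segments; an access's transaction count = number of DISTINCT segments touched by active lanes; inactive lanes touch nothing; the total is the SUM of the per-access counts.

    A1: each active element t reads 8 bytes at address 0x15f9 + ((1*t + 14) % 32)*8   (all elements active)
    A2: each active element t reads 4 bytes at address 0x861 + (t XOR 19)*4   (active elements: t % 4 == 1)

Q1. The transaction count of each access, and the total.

A1: 5 transactions
A2: 3 transactions

Answer: 5,3; total 8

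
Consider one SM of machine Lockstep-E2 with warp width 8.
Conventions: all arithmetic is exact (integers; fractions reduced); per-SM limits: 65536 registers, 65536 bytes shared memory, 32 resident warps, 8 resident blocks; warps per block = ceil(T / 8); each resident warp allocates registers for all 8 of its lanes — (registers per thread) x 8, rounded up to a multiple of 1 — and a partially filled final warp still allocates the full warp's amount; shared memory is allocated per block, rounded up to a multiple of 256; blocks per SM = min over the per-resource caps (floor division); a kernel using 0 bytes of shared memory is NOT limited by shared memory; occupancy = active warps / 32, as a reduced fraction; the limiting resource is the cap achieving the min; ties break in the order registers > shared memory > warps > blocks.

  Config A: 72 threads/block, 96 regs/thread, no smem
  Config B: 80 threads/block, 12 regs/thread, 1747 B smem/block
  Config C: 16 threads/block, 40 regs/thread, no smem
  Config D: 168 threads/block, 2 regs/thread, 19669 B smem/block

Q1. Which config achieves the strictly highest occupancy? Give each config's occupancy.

occupancies: A 27/32, B 15/16, C 1/2, D 21/32

Answer: B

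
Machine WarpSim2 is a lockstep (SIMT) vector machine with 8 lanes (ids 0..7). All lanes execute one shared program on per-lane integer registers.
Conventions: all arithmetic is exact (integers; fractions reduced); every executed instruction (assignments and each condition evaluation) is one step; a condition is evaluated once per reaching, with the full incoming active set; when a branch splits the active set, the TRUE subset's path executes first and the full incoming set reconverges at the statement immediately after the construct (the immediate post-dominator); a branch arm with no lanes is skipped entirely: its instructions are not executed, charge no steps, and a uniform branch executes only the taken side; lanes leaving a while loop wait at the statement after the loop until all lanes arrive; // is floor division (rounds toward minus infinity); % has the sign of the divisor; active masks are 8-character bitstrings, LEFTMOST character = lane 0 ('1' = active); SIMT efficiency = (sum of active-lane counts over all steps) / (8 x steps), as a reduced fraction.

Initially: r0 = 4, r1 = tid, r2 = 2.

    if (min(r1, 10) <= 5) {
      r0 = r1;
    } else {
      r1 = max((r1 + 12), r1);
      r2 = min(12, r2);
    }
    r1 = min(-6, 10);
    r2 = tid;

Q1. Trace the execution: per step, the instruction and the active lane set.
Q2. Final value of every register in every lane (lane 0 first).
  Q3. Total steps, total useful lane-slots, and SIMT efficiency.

step 0: eval (min(r1, 10) <= 5)      11111111
step 1: r0 <- r1                     11111100
step 2: r1 <- max((r1 + 12), r1)     00000011
step 3: r2 <- min(12, r2)            00000011
step 4: r1 <- min(-6, 10)            11111111
step 5: r2 <- tid                    11111111

Answer: 6 steps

r0: 0,1,2,3,4,5,4,4
r1: -6,-6,-6,-6,-6,-6,-6,-6
r2: 0,1,2,3,4,5,6,7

steps = 6; useful = 34; efficiency = 34/48 = 17/24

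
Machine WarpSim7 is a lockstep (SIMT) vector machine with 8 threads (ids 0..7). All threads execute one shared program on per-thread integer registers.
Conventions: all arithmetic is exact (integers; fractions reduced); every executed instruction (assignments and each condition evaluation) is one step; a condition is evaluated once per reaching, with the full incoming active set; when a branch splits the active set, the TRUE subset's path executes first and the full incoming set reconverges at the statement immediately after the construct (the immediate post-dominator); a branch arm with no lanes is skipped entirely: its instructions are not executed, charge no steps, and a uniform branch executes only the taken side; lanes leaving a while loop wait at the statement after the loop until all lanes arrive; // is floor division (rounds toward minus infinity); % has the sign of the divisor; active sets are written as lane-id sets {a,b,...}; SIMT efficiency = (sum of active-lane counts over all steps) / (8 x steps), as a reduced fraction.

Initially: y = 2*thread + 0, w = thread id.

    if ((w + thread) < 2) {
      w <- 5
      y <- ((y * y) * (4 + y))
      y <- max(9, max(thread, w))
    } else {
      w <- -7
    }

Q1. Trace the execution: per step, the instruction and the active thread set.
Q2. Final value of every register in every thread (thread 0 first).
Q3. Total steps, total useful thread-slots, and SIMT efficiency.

step 0: eval ((w + thread) < 2)      {0,1,2,3,4,5,6,7}
step 1: w <- 5                       {0}
step 2: y <- ((y * y) * (4 + y))     {0}
step 3: y <- max(9, max(thread, w))  {0}
step 4: w <- -7                      {1,2,3,4,5,6,7}

Answer: 5 steps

y: 9,2,4,6,8,10,12,14
w: 5,-7,-7,-7,-7,-7,-7,-7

steps = 5; useful = 18; efficiency = 18/40 = 9/20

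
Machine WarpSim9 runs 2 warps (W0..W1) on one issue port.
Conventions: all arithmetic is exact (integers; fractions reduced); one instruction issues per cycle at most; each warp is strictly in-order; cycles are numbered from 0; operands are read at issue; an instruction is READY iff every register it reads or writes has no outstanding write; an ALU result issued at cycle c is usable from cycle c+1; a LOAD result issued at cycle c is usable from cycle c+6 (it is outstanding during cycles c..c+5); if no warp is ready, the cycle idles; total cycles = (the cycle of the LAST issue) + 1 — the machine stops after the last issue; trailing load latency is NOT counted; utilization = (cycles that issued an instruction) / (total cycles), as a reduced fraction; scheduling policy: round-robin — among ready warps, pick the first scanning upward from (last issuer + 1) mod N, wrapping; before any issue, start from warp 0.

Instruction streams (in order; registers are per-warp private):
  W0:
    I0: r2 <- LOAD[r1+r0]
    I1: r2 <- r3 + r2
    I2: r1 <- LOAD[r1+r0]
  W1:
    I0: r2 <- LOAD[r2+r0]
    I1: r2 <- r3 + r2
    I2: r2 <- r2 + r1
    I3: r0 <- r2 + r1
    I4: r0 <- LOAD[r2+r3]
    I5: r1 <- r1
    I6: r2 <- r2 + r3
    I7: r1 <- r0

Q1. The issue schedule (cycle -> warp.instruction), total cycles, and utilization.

cycle 0: W0.I0
cycle 1: W1.I0
cycle 2: idle
cycle 3: idle
cycle 4: idle
cycle 5: idle
cycle 6: W0.I1
cycle 7: W1.I1
cycle 8: W0.I2
cycle 9: W1.I2
cycle 10: W1.I3
cycle 11: W1.I4
cycle 12: W1.I5
cycle 13: W1.I6
cycle 14: idle
cycle 15: idle
cycle 16: idle
cycle 17: W1.I7

Answer: 18 cycles, utilization 11/18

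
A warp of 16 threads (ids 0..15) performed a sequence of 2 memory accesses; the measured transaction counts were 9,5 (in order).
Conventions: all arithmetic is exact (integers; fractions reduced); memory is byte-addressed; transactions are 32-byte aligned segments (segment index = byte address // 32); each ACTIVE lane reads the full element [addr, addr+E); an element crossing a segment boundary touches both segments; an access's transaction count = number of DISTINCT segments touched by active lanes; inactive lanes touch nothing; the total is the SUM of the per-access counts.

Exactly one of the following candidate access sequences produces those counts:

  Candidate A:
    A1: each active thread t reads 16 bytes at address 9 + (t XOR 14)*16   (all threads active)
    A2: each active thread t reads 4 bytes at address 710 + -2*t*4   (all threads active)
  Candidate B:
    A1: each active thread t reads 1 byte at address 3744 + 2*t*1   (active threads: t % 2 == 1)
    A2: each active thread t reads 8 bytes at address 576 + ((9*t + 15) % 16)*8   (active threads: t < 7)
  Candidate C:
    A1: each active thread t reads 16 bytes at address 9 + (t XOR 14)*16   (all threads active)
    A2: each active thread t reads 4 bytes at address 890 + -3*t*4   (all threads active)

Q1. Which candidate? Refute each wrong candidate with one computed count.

B: A1 gives 1 transaction, not 9
C: A2 gives 6 transactions, not 5
A: all counts match (9,5)

Answer: A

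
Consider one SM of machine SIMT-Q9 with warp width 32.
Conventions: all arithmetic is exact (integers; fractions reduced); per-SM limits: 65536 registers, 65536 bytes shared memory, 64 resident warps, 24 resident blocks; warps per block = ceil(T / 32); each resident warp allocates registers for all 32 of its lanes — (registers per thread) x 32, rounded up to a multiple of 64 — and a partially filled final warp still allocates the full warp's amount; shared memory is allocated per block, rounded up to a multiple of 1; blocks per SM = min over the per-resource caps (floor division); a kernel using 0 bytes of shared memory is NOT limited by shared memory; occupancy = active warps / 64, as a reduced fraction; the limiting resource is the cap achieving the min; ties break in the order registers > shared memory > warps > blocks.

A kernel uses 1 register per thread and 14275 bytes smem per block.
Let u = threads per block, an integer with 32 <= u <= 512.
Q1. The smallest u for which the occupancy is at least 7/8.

Answer: u = 417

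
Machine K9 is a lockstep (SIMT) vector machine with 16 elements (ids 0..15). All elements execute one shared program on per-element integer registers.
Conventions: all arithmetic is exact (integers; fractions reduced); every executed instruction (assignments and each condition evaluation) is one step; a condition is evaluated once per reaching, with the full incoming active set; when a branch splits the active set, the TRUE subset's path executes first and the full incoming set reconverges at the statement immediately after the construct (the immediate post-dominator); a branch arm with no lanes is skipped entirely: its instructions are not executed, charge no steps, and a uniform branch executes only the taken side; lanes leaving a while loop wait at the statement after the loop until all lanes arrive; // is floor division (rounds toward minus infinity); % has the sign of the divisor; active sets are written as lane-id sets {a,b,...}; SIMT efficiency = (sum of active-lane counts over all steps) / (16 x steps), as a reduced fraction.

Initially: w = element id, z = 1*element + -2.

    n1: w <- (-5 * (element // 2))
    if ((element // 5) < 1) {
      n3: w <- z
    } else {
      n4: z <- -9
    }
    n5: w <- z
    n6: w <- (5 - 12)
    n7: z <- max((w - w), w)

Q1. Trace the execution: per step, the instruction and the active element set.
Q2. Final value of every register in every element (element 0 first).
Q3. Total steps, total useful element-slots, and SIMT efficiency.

step 0: w <- (-5 * (element // 2))   {0,1,2,3,4,5,6,7,8,9,10,11,12,13,14,15}
step 1: eval ((element // 5) < 1)    {0,1,2,3,4,5,6,7,8,9,10,11,12,13,14,15}
step 2: w <- z                       {0,1,2,3,4}
step 3: z <- -9                      {5,6,7,8,9,10,11,12,13,14,15}
step 4: w <- z                       {0,1,2,3,4,5,6,7,8,9,10,11,12,13,14,15}
step 5: w <- (5 - 12)                {0,1,2,3,4,5,6,7,8,9,10,11,12,13,14,15}
step 6: z <- max((w - w), w)         {0,1,2,3,4,5,6,7,8,9,10,11,12,13,14,15}

Answer: 7 steps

w: -7,-7,-7,-7,-7,-7,-7,-7,-7,-7,-7,-7,-7,-7,-7,-7
z: 0,0,0,0,0,0,0,0,0,0,0,0,0,0,0,0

steps = 7; useful = 96; efficiency = 96/112 = 6/7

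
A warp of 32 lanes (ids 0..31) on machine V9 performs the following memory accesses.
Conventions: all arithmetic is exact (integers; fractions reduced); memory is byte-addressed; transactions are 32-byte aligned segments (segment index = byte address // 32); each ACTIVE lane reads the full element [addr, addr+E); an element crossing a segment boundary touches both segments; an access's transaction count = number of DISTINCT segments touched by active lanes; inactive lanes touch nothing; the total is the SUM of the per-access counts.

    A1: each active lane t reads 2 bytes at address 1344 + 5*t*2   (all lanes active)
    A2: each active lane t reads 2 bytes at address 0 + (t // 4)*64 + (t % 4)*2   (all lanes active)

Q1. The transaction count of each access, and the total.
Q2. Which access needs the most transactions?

A1: 10 transactions
A2: 8 transactions

Answer: 10,8; total 18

Answer: A1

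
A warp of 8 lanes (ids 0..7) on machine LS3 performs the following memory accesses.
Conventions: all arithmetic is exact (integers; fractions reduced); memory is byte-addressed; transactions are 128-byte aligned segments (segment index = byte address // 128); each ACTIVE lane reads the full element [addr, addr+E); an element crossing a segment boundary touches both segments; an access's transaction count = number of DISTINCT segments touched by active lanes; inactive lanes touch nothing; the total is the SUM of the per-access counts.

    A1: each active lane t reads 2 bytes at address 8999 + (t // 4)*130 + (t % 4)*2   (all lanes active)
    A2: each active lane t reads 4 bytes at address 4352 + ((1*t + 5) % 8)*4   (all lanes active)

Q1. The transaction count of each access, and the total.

A1: 2 transactions
A2: 1 transaction

Answer: 2,1; total 3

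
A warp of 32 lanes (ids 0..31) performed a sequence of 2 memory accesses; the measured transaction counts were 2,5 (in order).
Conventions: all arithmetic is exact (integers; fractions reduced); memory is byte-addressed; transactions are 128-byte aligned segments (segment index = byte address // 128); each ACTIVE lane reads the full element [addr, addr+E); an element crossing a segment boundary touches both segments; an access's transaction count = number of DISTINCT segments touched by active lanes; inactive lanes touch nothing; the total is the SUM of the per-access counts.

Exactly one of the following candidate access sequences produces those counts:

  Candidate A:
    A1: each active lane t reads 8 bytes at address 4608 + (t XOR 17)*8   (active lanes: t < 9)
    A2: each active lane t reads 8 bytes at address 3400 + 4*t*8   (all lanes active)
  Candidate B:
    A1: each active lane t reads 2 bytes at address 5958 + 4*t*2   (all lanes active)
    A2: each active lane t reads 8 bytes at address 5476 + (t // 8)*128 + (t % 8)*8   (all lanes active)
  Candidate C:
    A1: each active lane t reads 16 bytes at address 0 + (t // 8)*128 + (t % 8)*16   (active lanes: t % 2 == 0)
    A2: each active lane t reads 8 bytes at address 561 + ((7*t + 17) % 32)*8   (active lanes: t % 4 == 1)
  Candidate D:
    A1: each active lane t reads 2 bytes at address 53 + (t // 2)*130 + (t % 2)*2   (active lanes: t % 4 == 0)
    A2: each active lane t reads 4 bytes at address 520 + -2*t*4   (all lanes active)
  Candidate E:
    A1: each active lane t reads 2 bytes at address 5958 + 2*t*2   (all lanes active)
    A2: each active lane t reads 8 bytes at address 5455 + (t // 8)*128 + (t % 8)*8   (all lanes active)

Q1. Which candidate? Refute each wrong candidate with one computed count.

A: A1 gives 1 transaction, not 2
B: A1 gives 3 transactions, not 2
C: A1 gives 4 transactions, not 2
D: A1 gives 8 transactions, not 2
E: all counts match (2,5)

Answer: E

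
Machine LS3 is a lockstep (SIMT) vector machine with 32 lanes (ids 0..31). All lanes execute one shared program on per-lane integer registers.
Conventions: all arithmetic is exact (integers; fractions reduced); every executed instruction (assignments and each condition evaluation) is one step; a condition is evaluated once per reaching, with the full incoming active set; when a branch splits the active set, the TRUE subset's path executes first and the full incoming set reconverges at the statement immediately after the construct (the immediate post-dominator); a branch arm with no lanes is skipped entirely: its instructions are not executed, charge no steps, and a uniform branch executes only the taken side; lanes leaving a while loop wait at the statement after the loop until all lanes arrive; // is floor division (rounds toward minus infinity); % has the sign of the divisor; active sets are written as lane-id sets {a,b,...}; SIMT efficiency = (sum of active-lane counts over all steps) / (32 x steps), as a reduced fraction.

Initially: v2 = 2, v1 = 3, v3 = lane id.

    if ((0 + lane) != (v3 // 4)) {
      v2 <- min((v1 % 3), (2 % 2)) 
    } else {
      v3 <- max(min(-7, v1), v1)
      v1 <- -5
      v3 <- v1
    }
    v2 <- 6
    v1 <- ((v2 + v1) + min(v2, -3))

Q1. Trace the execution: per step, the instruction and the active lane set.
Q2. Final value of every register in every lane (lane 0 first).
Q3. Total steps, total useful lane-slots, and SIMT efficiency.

step 0: eval ((0 + lane) != (v3 // 4)) {0,1,2,3,4,5,6,7,8,9,10,11,12,13,14,15,16,17,18,19,20,21,22,23,24,25,26,27,28,29,30,31}
step 1: v2 <- min((v1 % 3), (2 % 2)) {1,2,3,4,5,6,7,8,9,10,11,12,13,14,15,16,17,18,19,20,21,22,23,24,25,26,27,28,29,30,31}
step 2: v3 <- max(min(-7, v1), v1)   {0}
step 3: v1 <- -5                     {0}
step 4: v3 <- v1                     {0}
step 5: v2 <- 6                      {0,1,2,3,4,5,6,7,8,9,10,11,12,13,14,15,16,17,18,19,20,21,22,23,24,25,26,27,28,29,30,31}
step 6: v1 <- ((v2 + v1) + min(v2, -3)) {0,1,2,3,4,5,6,7,8,9,10,11,12,13,14,15,16,17,18,19,20,21,22,23,24,25,26,27,28,29,30,31}

Answer: 7 steps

v2: 6,6,6,6,6,6,6,6,6,6,6,6,6,6,6,6,6,6,6,6,6,6,6,6,6,6,6,6,6,6,6,6
v1: -2,6,6,6,6,6,6,6,6,6,6,6,6,6,6,6,6,6,6,6,6,6,6,6,6,6,6,6,6,6,6,6
v3: -5,1,2,3,4,5,6,7,8,9,10,11,12,13,14,15,16,17,18,19,20,21,22,23,24,25,26,27,28,29,30,31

steps = 7; useful = 130; efficiency = 130/224 = 65/112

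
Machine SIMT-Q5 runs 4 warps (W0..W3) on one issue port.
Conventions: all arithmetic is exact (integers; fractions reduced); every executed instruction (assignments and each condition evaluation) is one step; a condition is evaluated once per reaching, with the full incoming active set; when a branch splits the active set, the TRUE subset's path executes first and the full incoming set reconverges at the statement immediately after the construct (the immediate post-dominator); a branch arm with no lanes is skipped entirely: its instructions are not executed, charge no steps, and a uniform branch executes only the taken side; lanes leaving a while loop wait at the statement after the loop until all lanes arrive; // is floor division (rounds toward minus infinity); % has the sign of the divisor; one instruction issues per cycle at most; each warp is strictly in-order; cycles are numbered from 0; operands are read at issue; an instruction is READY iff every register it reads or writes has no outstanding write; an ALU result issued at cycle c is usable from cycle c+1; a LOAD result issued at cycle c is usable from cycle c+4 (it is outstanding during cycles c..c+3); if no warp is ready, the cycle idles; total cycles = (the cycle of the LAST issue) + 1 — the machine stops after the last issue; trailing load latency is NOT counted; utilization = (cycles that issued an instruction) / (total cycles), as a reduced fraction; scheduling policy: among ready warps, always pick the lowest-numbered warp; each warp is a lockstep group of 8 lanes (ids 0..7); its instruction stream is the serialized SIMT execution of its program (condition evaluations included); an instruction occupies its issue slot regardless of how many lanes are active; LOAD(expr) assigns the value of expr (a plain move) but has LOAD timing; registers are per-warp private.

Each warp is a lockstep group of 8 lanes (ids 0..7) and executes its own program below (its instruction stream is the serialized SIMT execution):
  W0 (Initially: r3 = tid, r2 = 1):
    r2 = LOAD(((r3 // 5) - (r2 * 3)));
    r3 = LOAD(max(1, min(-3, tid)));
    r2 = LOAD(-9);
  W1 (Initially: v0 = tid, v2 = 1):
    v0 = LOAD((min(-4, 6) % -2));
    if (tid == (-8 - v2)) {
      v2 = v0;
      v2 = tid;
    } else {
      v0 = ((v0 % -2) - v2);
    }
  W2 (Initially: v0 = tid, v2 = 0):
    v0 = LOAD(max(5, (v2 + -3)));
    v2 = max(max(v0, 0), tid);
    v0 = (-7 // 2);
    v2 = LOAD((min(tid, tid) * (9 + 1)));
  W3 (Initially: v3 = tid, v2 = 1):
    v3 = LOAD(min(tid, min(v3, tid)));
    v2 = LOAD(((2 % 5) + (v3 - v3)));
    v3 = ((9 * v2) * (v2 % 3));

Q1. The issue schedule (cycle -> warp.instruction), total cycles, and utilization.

cycle 0: W0.I0
cycle 1: W0.I1
cycle 2: W1.I0
cycle 3: W1.I1
cycle 4: W0.I2
cycle 5: W2.I0
cycle 6: W1.I2
cycle 7: W3.I0
cycle 8: idle
cycle 9: W2.I1
cycle 10: W2.I2
cycle 11: W2.I3
cycle 12: W3.I1
cycle 13: idle
cycle 14: idle
cycle 15: idle
cycle 16: W3.I2

Answer: 17 cycles, utilization 13/17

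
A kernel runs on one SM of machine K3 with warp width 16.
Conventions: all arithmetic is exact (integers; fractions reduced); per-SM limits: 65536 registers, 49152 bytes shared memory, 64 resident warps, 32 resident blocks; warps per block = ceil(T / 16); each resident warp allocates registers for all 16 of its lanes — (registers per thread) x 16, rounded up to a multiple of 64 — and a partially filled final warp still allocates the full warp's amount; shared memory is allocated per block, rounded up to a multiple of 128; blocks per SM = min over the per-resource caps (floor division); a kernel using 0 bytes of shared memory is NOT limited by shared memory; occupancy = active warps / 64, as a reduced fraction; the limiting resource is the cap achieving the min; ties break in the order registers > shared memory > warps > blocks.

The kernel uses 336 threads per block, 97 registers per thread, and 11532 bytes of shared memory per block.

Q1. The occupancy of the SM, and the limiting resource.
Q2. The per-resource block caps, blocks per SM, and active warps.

Answer: occupancy 21/64, limited by registers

registers: 1 block
shared memory: 4 blocks
warps: 3 blocks
blocks: 32 blocks

Answer: 1 block, 21 active warps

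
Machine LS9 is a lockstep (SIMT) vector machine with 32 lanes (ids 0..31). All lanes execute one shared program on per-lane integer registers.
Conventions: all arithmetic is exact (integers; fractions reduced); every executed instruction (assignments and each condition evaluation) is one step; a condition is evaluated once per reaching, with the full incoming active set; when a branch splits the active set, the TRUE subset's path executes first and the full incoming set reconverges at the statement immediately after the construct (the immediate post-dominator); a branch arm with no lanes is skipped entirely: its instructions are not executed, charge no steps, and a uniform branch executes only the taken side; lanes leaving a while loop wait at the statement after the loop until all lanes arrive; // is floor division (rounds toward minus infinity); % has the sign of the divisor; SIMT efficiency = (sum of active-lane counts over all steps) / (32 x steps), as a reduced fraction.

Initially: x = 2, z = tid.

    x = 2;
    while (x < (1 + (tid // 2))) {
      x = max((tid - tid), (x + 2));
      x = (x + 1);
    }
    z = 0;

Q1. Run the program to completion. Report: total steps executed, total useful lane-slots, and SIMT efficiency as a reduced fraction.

Answer: 18 steps, 336 useful, 7/12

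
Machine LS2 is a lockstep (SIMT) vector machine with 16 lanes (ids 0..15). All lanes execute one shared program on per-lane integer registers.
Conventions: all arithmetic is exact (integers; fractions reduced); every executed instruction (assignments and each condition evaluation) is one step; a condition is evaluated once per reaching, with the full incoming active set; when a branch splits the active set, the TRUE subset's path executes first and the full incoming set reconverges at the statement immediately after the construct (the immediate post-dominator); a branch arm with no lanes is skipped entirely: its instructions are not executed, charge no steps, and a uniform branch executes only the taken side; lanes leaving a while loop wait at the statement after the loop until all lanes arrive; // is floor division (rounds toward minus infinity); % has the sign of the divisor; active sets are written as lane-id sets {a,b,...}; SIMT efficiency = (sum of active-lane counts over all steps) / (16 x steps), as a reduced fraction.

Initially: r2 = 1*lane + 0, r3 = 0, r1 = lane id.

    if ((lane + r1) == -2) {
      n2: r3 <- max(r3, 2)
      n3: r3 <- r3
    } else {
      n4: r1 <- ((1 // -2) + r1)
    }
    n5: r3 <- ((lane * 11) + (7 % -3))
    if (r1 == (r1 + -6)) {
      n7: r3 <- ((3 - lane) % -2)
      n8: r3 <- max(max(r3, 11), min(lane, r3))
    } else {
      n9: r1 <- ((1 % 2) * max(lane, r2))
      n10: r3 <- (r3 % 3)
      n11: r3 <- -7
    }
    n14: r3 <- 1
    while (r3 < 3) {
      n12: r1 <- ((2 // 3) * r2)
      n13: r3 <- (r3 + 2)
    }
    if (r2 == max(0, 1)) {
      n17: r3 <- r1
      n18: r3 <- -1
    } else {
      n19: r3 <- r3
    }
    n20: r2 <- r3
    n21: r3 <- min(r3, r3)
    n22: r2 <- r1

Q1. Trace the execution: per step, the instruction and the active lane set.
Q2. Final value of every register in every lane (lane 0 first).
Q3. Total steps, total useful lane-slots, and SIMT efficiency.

step 0: eval ((lane + r1) == -2)     {0,1,2,3,4,5,6,7,8,9,10,11,12,13,14,15}
step 1: r1 <- ((1 // -2) + r1)       {0,1,2,3,4,5,6,7,8,9,10,11,12,13,14,15}
step 2: r3 <- ((lane * 11) + (7 % -3)) {0,1,2,3,4,5,6,7,8,9,10,11,12,13,14,15}
step 3: eval (r1 == (r1 + -6))       {0,1,2,3,4,5,6,7,8,9,10,11,12,13,14,15}
step 4: r1 <- ((1 % 2) * max(lane, r2)) {0,1,2,3,4,5,6,7,8,9,10,11,12,13,14,15}
step 5: r3 <- (r3 % 3)               {0,1,2,3,4,5,6,7,8,9,10,11,12,13,14,15}
step 6: r3 <- -7                     {0,1,2,3,4,5,6,7,8,9,10,11,12,13,14,15}
step 7: r3 <- 1                      {0,1,2,3,4,5,6,7,8,9,10,11,12,13,14,15}
step 8: eval (r3 < 3)                {0,1,2,3,4,5,6,7,8,9,10,11,12,13,14,15}
step 9: r1 <- ((2 // 3) * r2)        {0,1,2,3,4,5,6,7,8,9,10,11,12,13,14,15}
step 10: r3 <- (r3 + 2)               {0,1,2,3,4,5,6,7,8,9,10,11,12,13,14,15}
step 11: eval (r3 < 3)                {0,1,2,3,4,5,6,7,8,9,10,11,12,13,14,15}
step 12: eval (r2 == max(0, 1))       {0,1,2,3,4,5,6,7,8,9,10,11,12,13,14,15}
step 13: r3 <- r1                     {1}
step 14: r3 <- -1                     {1}
step 15: r3 <- r3                     {0,2,3,4,5,6,7,8,9,10,11,12,13,14,15}
step 16: r2 <- r3                     {0,1,2,3,4,5,6,7,8,9,10,11,12,13,14,15}
step 17: r3 <- min(r3, r3)            {0,1,2,3,4,5,6,7,8,9,10,11,12,13,14,15}
step 18: r2 <- r1                     {0,1,2,3,4,5,6,7,8,9,10,11,12,13,14,15}

Answer: 19 steps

r2: 0,0,0,0,0,0,0,0,0,0,0,0,0,0,0,0
r3: 3,-1,3,3,3,3,3,3,3,3,3,3,3,3,3,3
r1: 0,0,0,0,0,0,0,0,0,0,0,0,0,0,0,0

steps = 19; useful = 273; efficiency = 273/304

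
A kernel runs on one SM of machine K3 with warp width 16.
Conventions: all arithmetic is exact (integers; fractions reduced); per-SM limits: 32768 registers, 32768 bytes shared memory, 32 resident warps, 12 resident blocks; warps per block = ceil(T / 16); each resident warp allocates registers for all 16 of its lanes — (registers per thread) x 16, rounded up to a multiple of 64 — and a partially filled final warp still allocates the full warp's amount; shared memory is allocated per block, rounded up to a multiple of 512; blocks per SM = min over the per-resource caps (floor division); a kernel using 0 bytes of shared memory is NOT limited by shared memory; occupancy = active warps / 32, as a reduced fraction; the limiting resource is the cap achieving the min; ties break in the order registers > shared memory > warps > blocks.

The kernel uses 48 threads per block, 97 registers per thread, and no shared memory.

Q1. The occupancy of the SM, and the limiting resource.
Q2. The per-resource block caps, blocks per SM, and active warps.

Answer: occupancy 9/16, limited by registers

registers: 6 blocks
shared memory: no limit (kernel uses none)
warps: 10 blocks
blocks: 12 blocks

Answer: 6 blocks, 18 active warps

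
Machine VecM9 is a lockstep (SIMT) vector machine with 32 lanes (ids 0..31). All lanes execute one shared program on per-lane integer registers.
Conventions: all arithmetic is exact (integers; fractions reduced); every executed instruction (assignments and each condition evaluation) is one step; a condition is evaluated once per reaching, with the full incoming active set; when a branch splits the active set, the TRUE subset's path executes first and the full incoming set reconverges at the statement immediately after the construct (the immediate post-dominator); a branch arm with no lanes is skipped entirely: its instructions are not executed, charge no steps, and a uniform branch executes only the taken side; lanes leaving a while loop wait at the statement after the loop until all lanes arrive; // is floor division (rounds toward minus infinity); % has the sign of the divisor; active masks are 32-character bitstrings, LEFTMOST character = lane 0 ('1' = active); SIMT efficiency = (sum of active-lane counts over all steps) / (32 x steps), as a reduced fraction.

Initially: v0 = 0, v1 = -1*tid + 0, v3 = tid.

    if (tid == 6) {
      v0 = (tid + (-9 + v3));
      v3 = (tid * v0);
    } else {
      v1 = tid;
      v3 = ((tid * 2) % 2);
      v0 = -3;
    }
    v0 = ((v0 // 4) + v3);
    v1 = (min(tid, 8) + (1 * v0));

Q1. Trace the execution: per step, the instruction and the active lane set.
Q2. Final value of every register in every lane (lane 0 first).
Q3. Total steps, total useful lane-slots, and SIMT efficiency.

step 0: eval (tid == 6)              11111111111111111111111111111111
step 1: v0 <- (tid + (-9 + v3))      00000010000000000000000000000000
step 2: v3 <- (tid * v0)             00000010000000000000000000000000
step 3: v1 <- tid                    11111101111111111111111111111111
step 4: v3 <- ((tid * 2) % 2)        11111101111111111111111111111111
step 5: v0 <- -3                     11111101111111111111111111111111
step 6: v0 <- ((v0 // 4) + v3)       11111111111111111111111111111111
step 7: v1 <- (min(tid, 8) + (1 * v0)) 11111111111111111111111111111111

Answer: 8 steps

v0: -1,-1,-1,-1,-1,-1,18,-1,-1,-1,-1,-1,-1,-1,-1,-1,-1,-1,-1,-1,-1,-1,-1,-1,-1,-1,-1,-1,-1,-1,-1,-1
v1: -1,0,1,2,3,4,24,6,7,7,7,7,7,7,7,7,7,7,7,7,7,7,7,7,7,7,7,7,7,7,7,7
v3: 0,0,0,0,0,0,18,0,0,0,0,0,0,0,0,0,0,0,0,0,0,0,0,0,0,0,0,0,0,0,0,0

steps = 8; useful = 191; efficiency = 191/256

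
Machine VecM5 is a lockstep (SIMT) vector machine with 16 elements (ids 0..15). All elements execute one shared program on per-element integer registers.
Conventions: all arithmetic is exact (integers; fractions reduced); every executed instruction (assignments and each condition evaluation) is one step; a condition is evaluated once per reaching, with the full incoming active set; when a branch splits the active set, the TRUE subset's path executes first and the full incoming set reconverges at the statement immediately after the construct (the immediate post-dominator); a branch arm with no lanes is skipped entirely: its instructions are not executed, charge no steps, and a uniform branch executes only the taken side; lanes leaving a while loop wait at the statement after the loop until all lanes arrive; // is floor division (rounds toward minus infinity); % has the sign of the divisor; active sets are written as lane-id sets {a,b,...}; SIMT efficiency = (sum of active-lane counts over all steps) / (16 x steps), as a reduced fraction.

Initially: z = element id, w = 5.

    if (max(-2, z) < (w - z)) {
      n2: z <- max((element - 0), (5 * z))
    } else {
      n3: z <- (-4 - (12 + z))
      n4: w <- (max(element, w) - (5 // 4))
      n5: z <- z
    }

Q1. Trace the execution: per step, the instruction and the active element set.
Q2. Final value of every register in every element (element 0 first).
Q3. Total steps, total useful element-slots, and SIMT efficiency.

step 0: eval (max(-2, z) < (w - z))  {0,1,2,3,4,5,6,7,8,9,10,11,12,13,14,15}
step 1: z <- max((element - 0), (5 * z)) {0,1,2}
step 2: z <- (-4 - (12 + z))         {3,4,5,6,7,8,9,10,11,12,13,14,15}
step 3: w <- (max(element, w) - (5 // 4)) {3,4,5,6,7,8,9,10,11,12,13,14,15}
step 4: z <- z                       {3,4,5,6,7,8,9,10,11,12,13,14,15}

Answer: 5 steps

z: 0,5,10,-19,-20,-21,-22,-23,-24,-25,-26,-27,-28,-29,-30,-31
w: 5,5,5,4,4,4,5,6,7,8,9,10,11,12,13,14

steps = 5; useful = 58; efficiency = 58/80 = 29/40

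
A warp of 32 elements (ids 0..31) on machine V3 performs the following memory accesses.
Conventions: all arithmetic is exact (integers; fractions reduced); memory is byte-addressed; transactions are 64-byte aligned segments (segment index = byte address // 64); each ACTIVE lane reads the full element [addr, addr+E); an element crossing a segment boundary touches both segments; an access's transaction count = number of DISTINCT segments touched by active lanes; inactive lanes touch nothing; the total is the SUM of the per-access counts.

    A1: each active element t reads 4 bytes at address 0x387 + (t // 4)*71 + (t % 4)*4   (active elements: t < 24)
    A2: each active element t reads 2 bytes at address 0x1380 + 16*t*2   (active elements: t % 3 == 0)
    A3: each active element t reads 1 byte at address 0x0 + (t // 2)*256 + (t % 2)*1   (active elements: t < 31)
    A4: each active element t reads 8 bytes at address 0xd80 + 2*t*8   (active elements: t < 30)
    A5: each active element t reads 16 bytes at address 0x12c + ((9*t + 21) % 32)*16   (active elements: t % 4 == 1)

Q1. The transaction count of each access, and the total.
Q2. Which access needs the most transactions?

A1: 6 transactions
A2: 11 transactions
A3: 16 transactions
A4: 8 transactions
A5: 8 transactions

Answer: 6,11,16,8,8; total 49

Answer: A3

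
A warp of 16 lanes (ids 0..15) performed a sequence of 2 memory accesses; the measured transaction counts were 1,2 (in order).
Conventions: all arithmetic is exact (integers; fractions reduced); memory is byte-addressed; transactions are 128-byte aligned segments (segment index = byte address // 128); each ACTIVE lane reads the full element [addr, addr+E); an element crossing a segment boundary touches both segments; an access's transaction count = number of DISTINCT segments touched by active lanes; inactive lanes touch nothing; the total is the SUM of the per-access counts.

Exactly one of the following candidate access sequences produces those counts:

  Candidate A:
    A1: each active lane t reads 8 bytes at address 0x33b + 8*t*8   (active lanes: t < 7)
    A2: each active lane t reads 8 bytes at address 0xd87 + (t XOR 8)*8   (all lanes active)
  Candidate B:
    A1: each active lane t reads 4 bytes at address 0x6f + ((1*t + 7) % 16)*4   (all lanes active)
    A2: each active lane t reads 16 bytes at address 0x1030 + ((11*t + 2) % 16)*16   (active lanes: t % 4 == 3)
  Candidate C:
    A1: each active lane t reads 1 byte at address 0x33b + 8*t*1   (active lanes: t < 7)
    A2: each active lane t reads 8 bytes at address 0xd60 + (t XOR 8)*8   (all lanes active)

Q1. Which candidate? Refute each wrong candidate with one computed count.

A: A1 gives 4 transactions, not 1
B: A1 gives 2 transactions, not 1
C: all counts match (1,2)

Answer: C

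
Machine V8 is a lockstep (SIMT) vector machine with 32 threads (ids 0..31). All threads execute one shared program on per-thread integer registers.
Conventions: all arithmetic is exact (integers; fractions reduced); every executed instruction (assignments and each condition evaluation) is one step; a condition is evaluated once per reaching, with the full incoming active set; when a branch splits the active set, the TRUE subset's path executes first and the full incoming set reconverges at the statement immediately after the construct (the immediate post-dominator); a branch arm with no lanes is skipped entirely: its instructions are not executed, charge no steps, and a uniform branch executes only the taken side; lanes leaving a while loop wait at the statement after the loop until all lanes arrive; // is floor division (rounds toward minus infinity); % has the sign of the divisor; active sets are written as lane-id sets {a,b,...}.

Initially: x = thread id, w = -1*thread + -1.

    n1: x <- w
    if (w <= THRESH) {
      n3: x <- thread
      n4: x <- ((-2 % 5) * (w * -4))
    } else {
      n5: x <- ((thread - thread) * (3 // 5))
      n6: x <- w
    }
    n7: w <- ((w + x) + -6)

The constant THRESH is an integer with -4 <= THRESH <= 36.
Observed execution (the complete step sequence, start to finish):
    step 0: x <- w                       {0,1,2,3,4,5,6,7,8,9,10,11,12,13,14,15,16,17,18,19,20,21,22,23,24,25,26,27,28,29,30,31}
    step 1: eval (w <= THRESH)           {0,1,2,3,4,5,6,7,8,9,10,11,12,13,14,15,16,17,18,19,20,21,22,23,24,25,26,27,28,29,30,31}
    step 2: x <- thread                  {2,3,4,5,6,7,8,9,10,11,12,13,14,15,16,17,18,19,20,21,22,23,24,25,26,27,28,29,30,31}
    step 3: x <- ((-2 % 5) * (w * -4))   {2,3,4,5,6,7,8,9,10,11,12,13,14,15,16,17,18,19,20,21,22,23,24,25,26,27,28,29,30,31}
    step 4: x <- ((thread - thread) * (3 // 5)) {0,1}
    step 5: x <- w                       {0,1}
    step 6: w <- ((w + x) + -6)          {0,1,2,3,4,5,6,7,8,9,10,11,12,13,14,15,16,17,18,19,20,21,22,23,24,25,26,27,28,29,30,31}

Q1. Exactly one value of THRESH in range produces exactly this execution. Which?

Answer: THRESH = -3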